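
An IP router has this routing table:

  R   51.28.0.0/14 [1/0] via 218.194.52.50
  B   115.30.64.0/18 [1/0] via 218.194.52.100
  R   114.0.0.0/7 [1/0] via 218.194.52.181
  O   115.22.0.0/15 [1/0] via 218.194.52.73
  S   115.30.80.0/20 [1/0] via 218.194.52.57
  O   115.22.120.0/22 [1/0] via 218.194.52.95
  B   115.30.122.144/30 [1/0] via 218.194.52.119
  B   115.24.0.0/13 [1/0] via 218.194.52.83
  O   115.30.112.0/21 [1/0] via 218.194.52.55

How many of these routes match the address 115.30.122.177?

Prefixes containing 115.30.122.177:
  114.0.0.0/7 (114.0.0.0 - 115.255.255.255)
  115.24.0.0/13 (115.24.0.0 - 115.31.255.255)
  115.30.64.0/18 (115.30.64.0 - 115.30.127.255)
Total matching entries: 3.

3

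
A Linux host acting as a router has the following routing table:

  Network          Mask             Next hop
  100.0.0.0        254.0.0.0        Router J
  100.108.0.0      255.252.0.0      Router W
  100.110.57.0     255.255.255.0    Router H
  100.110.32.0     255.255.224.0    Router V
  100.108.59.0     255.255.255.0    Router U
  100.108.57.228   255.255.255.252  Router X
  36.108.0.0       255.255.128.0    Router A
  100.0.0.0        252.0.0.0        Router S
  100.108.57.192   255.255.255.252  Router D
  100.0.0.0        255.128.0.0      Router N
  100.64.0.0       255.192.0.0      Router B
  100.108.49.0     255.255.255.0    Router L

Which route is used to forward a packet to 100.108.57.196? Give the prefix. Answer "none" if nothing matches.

100.108.0.0/14

Entries matching 100.108.57.196:
  100.0.0.0/6 (100.0.0.0 - 103.255.255.255)
  100.0.0.0/7 (100.0.0.0 - 101.255.255.255)
  100.0.0.0/9 (100.0.0.0 - 100.127.255.255)
  100.64.0.0/10 (100.64.0.0 - 100.127.255.255)
  100.108.0.0/14 (100.108.0.0 - 100.111.255.255)
Most specific is 100.108.0.0/14.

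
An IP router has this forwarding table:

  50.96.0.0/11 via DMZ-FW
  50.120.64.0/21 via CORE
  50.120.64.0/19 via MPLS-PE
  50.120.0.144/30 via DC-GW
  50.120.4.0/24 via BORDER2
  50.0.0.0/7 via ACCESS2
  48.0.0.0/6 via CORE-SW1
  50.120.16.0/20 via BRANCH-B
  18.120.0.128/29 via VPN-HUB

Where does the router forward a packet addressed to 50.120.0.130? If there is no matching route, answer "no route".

Routes whose prefix contains 50.120.0.130:
  48.0.0.0/6 (48.0.0.0 - 51.255.255.255) -> CORE-SW1
  50.0.0.0/7 (50.0.0.0 - 51.255.255.255) -> ACCESS2
  50.96.0.0/11 (50.96.0.0 - 50.127.255.255) -> DMZ-FW
More-specific entries that do NOT match:
  50.120.0.144/30 (50.120.0.144 - 50.120.0.147) does not contain 50.120.0.130
  18.120.0.128/29 (18.120.0.128 - 18.120.0.135) does not contain 50.120.0.130
  50.120.4.0/24 (50.120.4.0 - 50.120.4.255) does not contain 50.120.0.130
  50.120.64.0/21 (50.120.64.0 - 50.120.71.255) does not contain 50.120.0.130
  50.120.16.0/20 (50.120.16.0 - 50.120.31.255) does not contain 50.120.0.130
  50.120.64.0/19 (50.120.64.0 - 50.120.95.255) does not contain 50.120.0.130
Longest matching prefix is /11 -> next hop DMZ-FW.

DMZ-FW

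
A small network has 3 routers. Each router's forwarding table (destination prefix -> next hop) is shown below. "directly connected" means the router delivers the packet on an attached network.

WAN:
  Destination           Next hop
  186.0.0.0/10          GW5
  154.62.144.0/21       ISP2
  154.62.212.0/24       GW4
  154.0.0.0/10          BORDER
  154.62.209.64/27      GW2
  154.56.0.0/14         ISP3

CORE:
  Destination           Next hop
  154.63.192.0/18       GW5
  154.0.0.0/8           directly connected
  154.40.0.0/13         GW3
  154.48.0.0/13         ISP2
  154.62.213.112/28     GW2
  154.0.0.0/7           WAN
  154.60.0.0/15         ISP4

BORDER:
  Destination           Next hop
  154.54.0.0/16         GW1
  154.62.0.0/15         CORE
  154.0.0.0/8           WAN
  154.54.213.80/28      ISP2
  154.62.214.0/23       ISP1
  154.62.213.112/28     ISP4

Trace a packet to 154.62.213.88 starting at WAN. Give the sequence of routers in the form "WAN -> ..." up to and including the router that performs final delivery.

At WAN: longest match for 154.62.213.88 is 154.0.0.0/10 -> BORDER
At BORDER: longest match for 154.62.213.88 is 154.62.0.0/15 -> CORE
At CORE: longest match for 154.62.213.88 is 154.0.0.0/8 -> directly connected

WAN -> BORDER -> CORE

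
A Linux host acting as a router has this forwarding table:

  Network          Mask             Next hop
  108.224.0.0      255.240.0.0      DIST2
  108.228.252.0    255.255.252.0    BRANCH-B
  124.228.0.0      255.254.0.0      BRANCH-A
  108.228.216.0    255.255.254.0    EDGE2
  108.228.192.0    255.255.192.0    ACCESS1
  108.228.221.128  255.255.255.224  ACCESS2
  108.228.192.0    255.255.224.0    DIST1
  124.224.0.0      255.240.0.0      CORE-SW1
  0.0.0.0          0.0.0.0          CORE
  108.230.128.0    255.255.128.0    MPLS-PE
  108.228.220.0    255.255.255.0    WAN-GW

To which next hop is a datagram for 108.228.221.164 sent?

Routes whose prefix contains 108.228.221.164:
  0.0.0.0/0 (default, matches everything) -> CORE
  108.224.0.0/12 (108.224.0.0 - 108.239.255.255) -> DIST2
  108.228.192.0/18 (108.228.192.0 - 108.228.255.255) -> ACCESS1
  108.228.192.0/19 (108.228.192.0 - 108.228.223.255) -> DIST1
More-specific entries that do NOT match:
  108.228.221.128/27 (108.228.221.128 - 108.228.221.159) does not contain 108.228.221.164
  108.228.220.0/24 (108.228.220.0 - 108.228.220.255) does not contain 108.228.221.164
  108.228.216.0/23 (108.228.216.0 - 108.228.217.255) does not contain 108.228.221.164
  108.228.252.0/22 (108.228.252.0 - 108.228.255.255) does not contain 108.228.221.164
Longest matching prefix is /19 -> next hop DIST1.

DIST1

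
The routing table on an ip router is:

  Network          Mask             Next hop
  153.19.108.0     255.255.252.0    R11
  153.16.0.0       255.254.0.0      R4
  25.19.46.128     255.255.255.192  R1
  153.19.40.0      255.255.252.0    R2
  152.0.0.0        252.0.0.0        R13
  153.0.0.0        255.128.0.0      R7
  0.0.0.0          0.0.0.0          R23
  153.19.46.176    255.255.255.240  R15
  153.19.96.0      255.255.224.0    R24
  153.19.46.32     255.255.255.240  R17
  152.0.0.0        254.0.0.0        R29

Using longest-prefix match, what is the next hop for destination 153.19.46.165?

R7

Routes whose prefix contains 153.19.46.165:
  0.0.0.0/0 (default, matches everything) -> R23
  152.0.0.0/6 (152.0.0.0 - 155.255.255.255) -> R13
  152.0.0.0/7 (152.0.0.0 - 153.255.255.255) -> R29
  153.0.0.0/9 (153.0.0.0 - 153.127.255.255) -> R7
More-specific entries that do NOT match:
  153.19.46.176/28 (153.19.46.176 - 153.19.46.191) does not contain 153.19.46.165
  153.19.46.32/28 (153.19.46.32 - 153.19.46.47) does not contain 153.19.46.165
  25.19.46.128/26 (25.19.46.128 - 25.19.46.191) does not contain 153.19.46.165
  153.19.108.0/22 (153.19.108.0 - 153.19.111.255) does not contain 153.19.46.165
  153.19.40.0/22 (153.19.40.0 - 153.19.43.255) does not contain 153.19.46.165
  153.19.96.0/19 (153.19.96.0 - 153.19.127.255) does not contain 153.19.46.165
  153.16.0.0/15 (153.16.0.0 - 153.17.255.255) does not contain 153.19.46.165
Longest matching prefix is /9 -> next hop R7.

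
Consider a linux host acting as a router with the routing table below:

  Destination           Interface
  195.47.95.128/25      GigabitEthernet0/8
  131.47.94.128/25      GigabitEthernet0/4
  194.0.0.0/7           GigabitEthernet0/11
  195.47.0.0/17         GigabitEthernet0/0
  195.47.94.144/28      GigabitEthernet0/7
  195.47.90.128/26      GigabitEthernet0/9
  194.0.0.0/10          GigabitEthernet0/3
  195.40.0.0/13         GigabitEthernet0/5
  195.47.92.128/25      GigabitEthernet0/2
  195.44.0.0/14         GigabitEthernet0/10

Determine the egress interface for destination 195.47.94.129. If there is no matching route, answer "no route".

Routes whose prefix contains 195.47.94.129:
  194.0.0.0/7 (194.0.0.0 - 195.255.255.255) -> GigabitEthernet0/11
  195.40.0.0/13 (195.40.0.0 - 195.47.255.255) -> GigabitEthernet0/5
  195.44.0.0/14 (195.44.0.0 - 195.47.255.255) -> GigabitEthernet0/10
  195.47.0.0/17 (195.47.0.0 - 195.47.127.255) -> GigabitEthernet0/0
More-specific entries that do NOT match:
  195.47.94.144/28 (195.47.94.144 - 195.47.94.159) does not contain 195.47.94.129
  195.47.90.128/26 (195.47.90.128 - 195.47.90.191) does not contain 195.47.94.129
  195.47.95.128/25 (195.47.95.128 - 195.47.95.255) does not contain 195.47.94.129
  131.47.94.128/25 (131.47.94.128 - 131.47.94.255) does not contain 195.47.94.129
  195.47.92.128/25 (195.47.92.128 - 195.47.92.255) does not contain 195.47.94.129
Longest matching prefix is /17 -> interface GigabitEthernet0/0.

GigabitEthernet0/0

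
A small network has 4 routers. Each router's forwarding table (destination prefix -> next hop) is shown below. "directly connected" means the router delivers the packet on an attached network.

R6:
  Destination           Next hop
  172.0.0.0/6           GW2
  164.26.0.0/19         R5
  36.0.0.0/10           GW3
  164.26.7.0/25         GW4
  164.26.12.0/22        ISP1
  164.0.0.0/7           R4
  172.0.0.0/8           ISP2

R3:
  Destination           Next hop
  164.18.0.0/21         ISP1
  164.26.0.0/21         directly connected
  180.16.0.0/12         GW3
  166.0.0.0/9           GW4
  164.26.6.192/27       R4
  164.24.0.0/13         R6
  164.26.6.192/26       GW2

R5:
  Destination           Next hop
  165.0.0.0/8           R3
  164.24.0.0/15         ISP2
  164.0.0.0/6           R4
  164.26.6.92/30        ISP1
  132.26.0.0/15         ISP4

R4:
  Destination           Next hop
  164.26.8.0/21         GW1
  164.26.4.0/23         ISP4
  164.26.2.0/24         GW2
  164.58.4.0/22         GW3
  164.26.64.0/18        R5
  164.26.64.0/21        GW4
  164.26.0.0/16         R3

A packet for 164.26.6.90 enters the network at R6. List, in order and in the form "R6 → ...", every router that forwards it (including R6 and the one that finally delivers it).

R6 → R5 → R4 → R3

At R6: longest match for 164.26.6.90 is 164.26.0.0/19 -> R5
At R5: longest match for 164.26.6.90 is 164.0.0.0/6 -> R4
At R4: longest match for 164.26.6.90 is 164.26.0.0/16 -> R3
At R3: longest match for 164.26.6.90 is 164.26.0.0/21 -> directly connected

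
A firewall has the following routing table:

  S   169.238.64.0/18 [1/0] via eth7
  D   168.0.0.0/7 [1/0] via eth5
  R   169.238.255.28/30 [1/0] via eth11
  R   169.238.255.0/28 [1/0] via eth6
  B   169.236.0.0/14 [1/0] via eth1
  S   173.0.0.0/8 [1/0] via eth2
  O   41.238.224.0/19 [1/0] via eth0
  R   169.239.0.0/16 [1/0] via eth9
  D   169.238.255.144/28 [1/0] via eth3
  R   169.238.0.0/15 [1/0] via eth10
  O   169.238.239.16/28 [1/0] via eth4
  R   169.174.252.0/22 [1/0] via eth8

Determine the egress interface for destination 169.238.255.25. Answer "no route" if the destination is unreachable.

eth10

Routes whose prefix contains 169.238.255.25:
  168.0.0.0/7 (168.0.0.0 - 169.255.255.255) -> eth5
  169.236.0.0/14 (169.236.0.0 - 169.239.255.255) -> eth1
  169.238.0.0/15 (169.238.0.0 - 169.239.255.255) -> eth10
More-specific entries that do NOT match:
  169.238.255.28/30 (169.238.255.28 - 169.238.255.31) does not contain 169.238.255.25
  169.238.255.0/28 (169.238.255.0 - 169.238.255.15) does not contain 169.238.255.25
  169.238.255.144/28 (169.238.255.144 - 169.238.255.159) does not contain 169.238.255.25
  169.238.239.16/28 (169.238.239.16 - 169.238.239.31) does not contain 169.238.255.25
  169.174.252.0/22 (169.174.252.0 - 169.174.255.255) does not contain 169.238.255.25
  41.238.224.0/19 (41.238.224.0 - 41.238.255.255) does not contain 169.238.255.25
  169.238.64.0/18 (169.238.64.0 - 169.238.127.255) does not contain 169.238.255.25
  169.239.0.0/16 (169.239.0.0 - 169.239.255.255) does not contain 169.238.255.25
Longest matching prefix is /15 -> interface eth10.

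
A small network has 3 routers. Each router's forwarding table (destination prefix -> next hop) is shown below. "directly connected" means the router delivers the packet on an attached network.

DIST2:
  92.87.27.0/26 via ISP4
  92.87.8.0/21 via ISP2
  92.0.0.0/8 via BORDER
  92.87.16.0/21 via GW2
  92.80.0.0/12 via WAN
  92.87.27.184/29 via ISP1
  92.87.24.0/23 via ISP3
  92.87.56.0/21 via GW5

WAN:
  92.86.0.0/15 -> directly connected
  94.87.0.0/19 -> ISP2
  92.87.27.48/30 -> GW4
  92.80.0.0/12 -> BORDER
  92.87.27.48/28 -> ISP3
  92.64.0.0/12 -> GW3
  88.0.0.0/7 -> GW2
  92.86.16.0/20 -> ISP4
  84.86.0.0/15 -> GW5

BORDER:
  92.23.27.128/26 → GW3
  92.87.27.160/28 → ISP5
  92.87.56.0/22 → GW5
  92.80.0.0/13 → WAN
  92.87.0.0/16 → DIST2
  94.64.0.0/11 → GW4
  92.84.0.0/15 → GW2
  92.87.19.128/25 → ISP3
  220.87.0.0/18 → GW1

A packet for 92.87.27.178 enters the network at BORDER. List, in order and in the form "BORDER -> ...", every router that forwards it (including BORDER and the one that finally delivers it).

At BORDER: longest match for 92.87.27.178 is 92.87.0.0/16 -> DIST2
At DIST2: longest match for 92.87.27.178 is 92.80.0.0/12 -> WAN
At WAN: longest match for 92.87.27.178 is 92.86.0.0/15 -> directly connected

BORDER -> DIST2 -> WAN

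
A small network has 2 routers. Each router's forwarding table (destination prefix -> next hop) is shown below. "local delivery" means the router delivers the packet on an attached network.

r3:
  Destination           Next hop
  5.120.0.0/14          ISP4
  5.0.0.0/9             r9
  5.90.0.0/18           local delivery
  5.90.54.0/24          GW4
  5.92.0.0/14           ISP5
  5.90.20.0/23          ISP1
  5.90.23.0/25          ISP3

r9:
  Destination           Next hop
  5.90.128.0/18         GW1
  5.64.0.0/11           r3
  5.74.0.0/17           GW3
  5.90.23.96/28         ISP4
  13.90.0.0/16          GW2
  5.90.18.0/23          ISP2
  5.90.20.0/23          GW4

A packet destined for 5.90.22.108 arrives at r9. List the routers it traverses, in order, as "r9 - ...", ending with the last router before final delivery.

r9 - r3

At r9: longest match for 5.90.22.108 is 5.64.0.0/11 -> r3
At r3: longest match for 5.90.22.108 is 5.90.0.0/18 -> local delivery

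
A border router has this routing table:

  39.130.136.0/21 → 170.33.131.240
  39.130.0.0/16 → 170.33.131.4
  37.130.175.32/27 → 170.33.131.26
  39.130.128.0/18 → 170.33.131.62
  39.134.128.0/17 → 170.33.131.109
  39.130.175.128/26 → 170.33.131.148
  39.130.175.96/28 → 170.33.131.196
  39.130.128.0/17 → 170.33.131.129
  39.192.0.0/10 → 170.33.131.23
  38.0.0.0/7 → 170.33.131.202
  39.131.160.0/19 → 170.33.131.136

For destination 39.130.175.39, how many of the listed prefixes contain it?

Prefixes containing 39.130.175.39:
  38.0.0.0/7 (38.0.0.0 - 39.255.255.255)
  39.130.0.0/16 (39.130.0.0 - 39.130.255.255)
  39.130.128.0/17 (39.130.128.0 - 39.130.255.255)
  39.130.128.0/18 (39.130.128.0 - 39.130.191.255)
Total matching entries: 4.

4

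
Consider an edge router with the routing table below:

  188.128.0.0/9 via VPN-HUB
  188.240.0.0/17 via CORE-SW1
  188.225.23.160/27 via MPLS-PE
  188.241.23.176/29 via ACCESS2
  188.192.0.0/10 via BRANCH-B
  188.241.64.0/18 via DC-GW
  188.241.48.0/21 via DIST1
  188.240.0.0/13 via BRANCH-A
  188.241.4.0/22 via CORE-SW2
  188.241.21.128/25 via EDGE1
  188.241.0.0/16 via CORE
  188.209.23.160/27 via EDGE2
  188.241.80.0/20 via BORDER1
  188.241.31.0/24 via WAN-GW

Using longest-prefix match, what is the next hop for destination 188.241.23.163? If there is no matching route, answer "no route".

Routes whose prefix contains 188.241.23.163:
  188.128.0.0/9 (188.128.0.0 - 188.255.255.255) -> VPN-HUB
  188.192.0.0/10 (188.192.0.0 - 188.255.255.255) -> BRANCH-B
  188.240.0.0/13 (188.240.0.0 - 188.247.255.255) -> BRANCH-A
  188.241.0.0/16 (188.241.0.0 - 188.241.255.255) -> CORE
More-specific entries that do NOT match:
  188.241.23.176/29 (188.241.23.176 - 188.241.23.183) does not contain 188.241.23.163
  188.225.23.160/27 (188.225.23.160 - 188.225.23.191) does not contain 188.241.23.163
  188.209.23.160/27 (188.209.23.160 - 188.209.23.191) does not contain 188.241.23.163
  188.241.21.128/25 (188.241.21.128 - 188.241.21.255) does not contain 188.241.23.163
  188.241.31.0/24 (188.241.31.0 - 188.241.31.255) does not contain 188.241.23.163
  188.241.4.0/22 (188.241.4.0 - 188.241.7.255) does not contain 188.241.23.163
  188.241.48.0/21 (188.241.48.0 - 188.241.55.255) does not contain 188.241.23.163
  188.241.80.0/20 (188.241.80.0 - 188.241.95.255) does not contain 188.241.23.163
  188.241.64.0/18 (188.241.64.0 - 188.241.127.255) does not contain 188.241.23.163
  188.240.0.0/17 (188.240.0.0 - 188.240.127.255) does not contain 188.241.23.163
Longest matching prefix is /16 -> next hop CORE.

CORE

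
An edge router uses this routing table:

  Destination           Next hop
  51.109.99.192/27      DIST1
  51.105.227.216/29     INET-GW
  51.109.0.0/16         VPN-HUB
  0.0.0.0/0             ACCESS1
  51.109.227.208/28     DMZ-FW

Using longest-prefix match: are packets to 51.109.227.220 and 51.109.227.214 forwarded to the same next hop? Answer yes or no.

yes

51.109.227.220: longest match 51.109.227.208/28 -> DMZ-FW
51.109.227.214: longest match 51.109.227.208/28 -> DMZ-FW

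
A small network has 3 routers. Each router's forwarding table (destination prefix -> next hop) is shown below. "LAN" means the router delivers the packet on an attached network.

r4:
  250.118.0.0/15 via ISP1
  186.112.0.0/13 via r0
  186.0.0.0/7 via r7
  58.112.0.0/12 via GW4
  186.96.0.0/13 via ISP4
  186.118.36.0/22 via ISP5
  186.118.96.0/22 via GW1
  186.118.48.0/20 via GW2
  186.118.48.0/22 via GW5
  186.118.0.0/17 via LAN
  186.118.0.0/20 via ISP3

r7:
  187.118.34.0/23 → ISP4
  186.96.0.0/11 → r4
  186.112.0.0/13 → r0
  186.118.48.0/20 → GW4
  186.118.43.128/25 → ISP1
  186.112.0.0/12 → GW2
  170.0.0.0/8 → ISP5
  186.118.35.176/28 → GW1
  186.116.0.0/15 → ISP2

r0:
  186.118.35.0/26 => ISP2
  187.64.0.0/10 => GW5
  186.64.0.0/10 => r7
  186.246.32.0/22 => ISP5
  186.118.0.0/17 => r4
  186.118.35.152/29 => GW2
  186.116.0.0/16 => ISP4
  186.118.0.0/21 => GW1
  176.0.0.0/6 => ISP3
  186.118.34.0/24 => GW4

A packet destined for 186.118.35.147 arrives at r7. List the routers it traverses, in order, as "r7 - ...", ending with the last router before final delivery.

At r7: longest match for 186.118.35.147 is 186.112.0.0/13 -> r0
At r0: longest match for 186.118.35.147 is 186.118.0.0/17 -> r4
At r4: longest match for 186.118.35.147 is 186.118.0.0/17 -> LAN

r7 - r0 - r4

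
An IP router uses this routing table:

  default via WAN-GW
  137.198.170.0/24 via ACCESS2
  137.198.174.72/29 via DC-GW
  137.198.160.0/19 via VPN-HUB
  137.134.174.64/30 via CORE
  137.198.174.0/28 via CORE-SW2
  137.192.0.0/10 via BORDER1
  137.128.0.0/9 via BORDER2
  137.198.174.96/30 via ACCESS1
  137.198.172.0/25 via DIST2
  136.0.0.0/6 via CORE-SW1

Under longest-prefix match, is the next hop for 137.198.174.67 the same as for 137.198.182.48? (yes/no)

yes

137.198.174.67: longest match 137.198.160.0/19 -> VPN-HUB
137.198.182.48: longest match 137.198.160.0/19 -> VPN-HUB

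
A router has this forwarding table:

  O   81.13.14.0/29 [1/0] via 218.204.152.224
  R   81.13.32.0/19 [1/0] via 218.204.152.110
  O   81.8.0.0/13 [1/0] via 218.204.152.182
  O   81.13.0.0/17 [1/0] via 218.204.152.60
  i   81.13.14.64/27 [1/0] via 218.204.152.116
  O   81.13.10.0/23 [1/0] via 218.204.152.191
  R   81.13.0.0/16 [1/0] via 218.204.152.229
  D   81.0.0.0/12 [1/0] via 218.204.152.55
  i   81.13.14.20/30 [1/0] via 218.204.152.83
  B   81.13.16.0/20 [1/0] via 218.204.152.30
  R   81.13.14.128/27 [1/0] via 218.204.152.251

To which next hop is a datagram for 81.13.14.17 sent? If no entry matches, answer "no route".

Routes whose prefix contains 81.13.14.17:
  81.0.0.0/12 (81.0.0.0 - 81.15.255.255) -> 218.204.152.55
  81.8.0.0/13 (81.8.0.0 - 81.15.255.255) -> 218.204.152.182
  81.13.0.0/16 (81.13.0.0 - 81.13.255.255) -> 218.204.152.229
  81.13.0.0/17 (81.13.0.0 - 81.13.127.255) -> 218.204.152.60
More-specific entries that do NOT match:
  81.13.14.20/30 (81.13.14.20 - 81.13.14.23) does not contain 81.13.14.17
  81.13.14.0/29 (81.13.14.0 - 81.13.14.7) does not contain 81.13.14.17
  81.13.14.64/27 (81.13.14.64 - 81.13.14.95) does not contain 81.13.14.17
  81.13.14.128/27 (81.13.14.128 - 81.13.14.159) does not contain 81.13.14.17
  81.13.10.0/23 (81.13.10.0 - 81.13.11.255) does not contain 81.13.14.17
  81.13.16.0/20 (81.13.16.0 - 81.13.31.255) does not contain 81.13.14.17
  81.13.32.0/19 (81.13.32.0 - 81.13.63.255) does not contain 81.13.14.17
Longest matching prefix is /17 -> next hop 218.204.152.60.

218.204.152.60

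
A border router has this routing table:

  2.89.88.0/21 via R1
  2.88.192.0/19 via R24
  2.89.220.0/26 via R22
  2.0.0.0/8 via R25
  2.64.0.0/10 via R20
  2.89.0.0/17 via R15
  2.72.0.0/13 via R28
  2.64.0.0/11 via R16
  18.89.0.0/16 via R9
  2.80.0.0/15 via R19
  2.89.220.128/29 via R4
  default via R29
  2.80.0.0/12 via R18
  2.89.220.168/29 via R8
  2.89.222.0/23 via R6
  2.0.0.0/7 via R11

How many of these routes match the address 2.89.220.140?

Prefixes containing 2.89.220.140:
  0.0.0.0/0 (default, matches everything)
  2.0.0.0/7 (2.0.0.0 - 3.255.255.255)
  2.0.0.0/8 (2.0.0.0 - 2.255.255.255)
  2.64.0.0/10 (2.64.0.0 - 2.127.255.255)
  2.64.0.0/11 (2.64.0.0 - 2.95.255.255)
  2.80.0.0/12 (2.80.0.0 - 2.95.255.255)
Total matching entries: 6.

6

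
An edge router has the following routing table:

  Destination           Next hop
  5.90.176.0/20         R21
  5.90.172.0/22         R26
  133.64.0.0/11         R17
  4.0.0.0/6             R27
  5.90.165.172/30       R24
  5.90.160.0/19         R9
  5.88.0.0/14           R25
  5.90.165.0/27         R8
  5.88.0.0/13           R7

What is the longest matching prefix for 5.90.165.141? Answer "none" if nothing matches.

Entries matching 5.90.165.141:
  4.0.0.0/6 (4.0.0.0 - 7.255.255.255)
  5.88.0.0/13 (5.88.0.0 - 5.95.255.255)
  5.88.0.0/14 (5.88.0.0 - 5.91.255.255)
  5.90.160.0/19 (5.90.160.0 - 5.90.191.255)
Most specific is 5.90.160.0/19.

5.90.160.0/19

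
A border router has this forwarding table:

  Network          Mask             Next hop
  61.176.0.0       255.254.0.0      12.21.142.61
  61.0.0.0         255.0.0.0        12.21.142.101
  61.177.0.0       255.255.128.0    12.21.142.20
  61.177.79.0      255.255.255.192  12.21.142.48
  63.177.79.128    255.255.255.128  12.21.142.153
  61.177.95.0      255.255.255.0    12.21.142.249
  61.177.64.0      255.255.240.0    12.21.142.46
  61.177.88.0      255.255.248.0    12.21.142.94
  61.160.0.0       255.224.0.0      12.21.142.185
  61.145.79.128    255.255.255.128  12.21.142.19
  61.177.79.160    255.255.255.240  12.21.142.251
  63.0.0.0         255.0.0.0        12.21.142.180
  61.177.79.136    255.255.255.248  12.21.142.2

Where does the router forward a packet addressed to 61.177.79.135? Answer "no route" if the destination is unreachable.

Routes whose prefix contains 61.177.79.135:
  61.0.0.0/8 (61.0.0.0 - 61.255.255.255) -> 12.21.142.101
  61.160.0.0/11 (61.160.0.0 - 61.191.255.255) -> 12.21.142.185
  61.176.0.0/15 (61.176.0.0 - 61.177.255.255) -> 12.21.142.61
  61.177.0.0/17 (61.177.0.0 - 61.177.127.255) -> 12.21.142.20
  61.177.64.0/20 (61.177.64.0 - 61.177.79.255) -> 12.21.142.46
More-specific entries that do NOT match:
  61.177.79.136/29 (61.177.79.136 - 61.177.79.143) does not contain 61.177.79.135
  61.177.79.160/28 (61.177.79.160 - 61.177.79.175) does not contain 61.177.79.135
  61.177.79.0/26 (61.177.79.0 - 61.177.79.63) does not contain 61.177.79.135
  63.177.79.128/25 (63.177.79.128 - 63.177.79.255) does not contain 61.177.79.135
  61.145.79.128/25 (61.145.79.128 - 61.145.79.255) does not contain 61.177.79.135
  61.177.95.0/24 (61.177.95.0 - 61.177.95.255) does not contain 61.177.79.135
  61.177.88.0/21 (61.177.88.0 - 61.177.95.255) does not contain 61.177.79.135
Longest matching prefix is /20 -> next hop 12.21.142.46.

12.21.142.46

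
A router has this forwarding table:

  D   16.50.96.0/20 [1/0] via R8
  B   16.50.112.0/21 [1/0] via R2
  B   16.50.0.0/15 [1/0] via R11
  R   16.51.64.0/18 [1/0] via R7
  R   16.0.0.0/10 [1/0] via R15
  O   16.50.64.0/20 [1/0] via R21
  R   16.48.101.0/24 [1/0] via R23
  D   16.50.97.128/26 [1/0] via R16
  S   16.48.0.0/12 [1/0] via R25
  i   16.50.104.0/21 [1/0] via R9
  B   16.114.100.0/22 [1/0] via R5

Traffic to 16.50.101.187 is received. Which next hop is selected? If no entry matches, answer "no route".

R8

Routes whose prefix contains 16.50.101.187:
  16.0.0.0/10 (16.0.0.0 - 16.63.255.255) -> R15
  16.48.0.0/12 (16.48.0.0 - 16.63.255.255) -> R25
  16.50.0.0/15 (16.50.0.0 - 16.51.255.255) -> R11
  16.50.96.0/20 (16.50.96.0 - 16.50.111.255) -> R8
More-specific entries that do NOT match:
  16.50.97.128/26 (16.50.97.128 - 16.50.97.191) does not contain 16.50.101.187
  16.48.101.0/24 (16.48.101.0 - 16.48.101.255) does not contain 16.50.101.187
  16.114.100.0/22 (16.114.100.0 - 16.114.103.255) does not contain 16.50.101.187
  16.50.112.0/21 (16.50.112.0 - 16.50.119.255) does not contain 16.50.101.187
  16.50.104.0/21 (16.50.104.0 - 16.50.111.255) does not contain 16.50.101.187
Longest matching prefix is /20 -> next hop R8.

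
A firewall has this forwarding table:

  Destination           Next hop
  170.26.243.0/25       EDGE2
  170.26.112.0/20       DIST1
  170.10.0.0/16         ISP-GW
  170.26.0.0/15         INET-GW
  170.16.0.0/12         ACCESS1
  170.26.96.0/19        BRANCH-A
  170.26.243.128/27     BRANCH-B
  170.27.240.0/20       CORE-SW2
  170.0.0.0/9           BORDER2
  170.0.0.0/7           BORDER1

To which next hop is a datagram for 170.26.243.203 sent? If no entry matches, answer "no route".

Routes whose prefix contains 170.26.243.203:
  170.0.0.0/7 (170.0.0.0 - 171.255.255.255) -> BORDER1
  170.0.0.0/9 (170.0.0.0 - 170.127.255.255) -> BORDER2
  170.16.0.0/12 (170.16.0.0 - 170.31.255.255) -> ACCESS1
  170.26.0.0/15 (170.26.0.0 - 170.27.255.255) -> INET-GW
More-specific entries that do NOT match:
  170.26.243.128/27 (170.26.243.128 - 170.26.243.159) does not contain 170.26.243.203
  170.26.243.0/25 (170.26.243.0 - 170.26.243.127) does not contain 170.26.243.203
  170.26.112.0/20 (170.26.112.0 - 170.26.127.255) does not contain 170.26.243.203
  170.27.240.0/20 (170.27.240.0 - 170.27.255.255) does not contain 170.26.243.203
  170.26.96.0/19 (170.26.96.0 - 170.26.127.255) does not contain 170.26.243.203
  170.10.0.0/16 (170.10.0.0 - 170.10.255.255) does not contain 170.26.243.203
Longest matching prefix is /15 -> next hop INET-GW.

INET-GW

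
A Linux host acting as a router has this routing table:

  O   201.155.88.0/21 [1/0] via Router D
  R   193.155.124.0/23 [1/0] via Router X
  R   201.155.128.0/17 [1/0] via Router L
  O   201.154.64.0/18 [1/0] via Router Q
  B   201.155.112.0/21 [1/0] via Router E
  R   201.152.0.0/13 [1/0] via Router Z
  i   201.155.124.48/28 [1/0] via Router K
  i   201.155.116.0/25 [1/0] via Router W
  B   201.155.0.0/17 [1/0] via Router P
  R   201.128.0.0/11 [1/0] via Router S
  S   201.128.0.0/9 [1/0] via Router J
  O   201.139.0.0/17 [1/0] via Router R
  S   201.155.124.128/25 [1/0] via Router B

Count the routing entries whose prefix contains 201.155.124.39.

Prefixes containing 201.155.124.39:
  201.128.0.0/9 (201.128.0.0 - 201.255.255.255)
  201.128.0.0/11 (201.128.0.0 - 201.159.255.255)
  201.152.0.0/13 (201.152.0.0 - 201.159.255.255)
  201.155.0.0/17 (201.155.0.0 - 201.155.127.255)
Total matching entries: 4.

4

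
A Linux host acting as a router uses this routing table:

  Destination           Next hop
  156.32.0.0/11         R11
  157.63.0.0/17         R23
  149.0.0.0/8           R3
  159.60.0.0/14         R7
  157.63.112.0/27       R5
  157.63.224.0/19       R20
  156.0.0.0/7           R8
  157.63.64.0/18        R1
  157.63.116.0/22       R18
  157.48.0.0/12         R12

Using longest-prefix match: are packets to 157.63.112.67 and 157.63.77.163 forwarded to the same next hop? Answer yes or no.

yes

157.63.112.67: longest match 157.63.64.0/18 -> R1
157.63.77.163: longest match 157.63.64.0/18 -> R1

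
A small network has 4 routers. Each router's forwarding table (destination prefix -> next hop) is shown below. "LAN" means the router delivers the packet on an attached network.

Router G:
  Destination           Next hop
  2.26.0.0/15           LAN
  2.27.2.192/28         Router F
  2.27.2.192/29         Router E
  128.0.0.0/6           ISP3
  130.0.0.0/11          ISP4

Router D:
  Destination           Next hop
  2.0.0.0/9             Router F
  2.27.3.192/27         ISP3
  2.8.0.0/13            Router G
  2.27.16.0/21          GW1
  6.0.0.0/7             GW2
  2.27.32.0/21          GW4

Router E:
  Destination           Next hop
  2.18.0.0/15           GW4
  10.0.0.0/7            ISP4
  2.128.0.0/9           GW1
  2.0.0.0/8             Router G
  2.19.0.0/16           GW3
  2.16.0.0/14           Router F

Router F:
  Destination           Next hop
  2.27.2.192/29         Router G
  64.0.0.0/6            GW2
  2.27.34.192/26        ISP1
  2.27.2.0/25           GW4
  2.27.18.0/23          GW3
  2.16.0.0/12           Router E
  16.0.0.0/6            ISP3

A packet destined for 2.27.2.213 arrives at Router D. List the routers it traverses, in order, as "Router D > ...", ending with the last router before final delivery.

At Router D: longest match for 2.27.2.213 is 2.0.0.0/9 -> Router F
At Router F: longest match for 2.27.2.213 is 2.16.0.0/12 -> Router E
At Router E: longest match for 2.27.2.213 is 2.0.0.0/8 -> Router G
At Router G: longest match for 2.27.2.213 is 2.26.0.0/15 -> LAN

Router D > Router F > Router E > Router G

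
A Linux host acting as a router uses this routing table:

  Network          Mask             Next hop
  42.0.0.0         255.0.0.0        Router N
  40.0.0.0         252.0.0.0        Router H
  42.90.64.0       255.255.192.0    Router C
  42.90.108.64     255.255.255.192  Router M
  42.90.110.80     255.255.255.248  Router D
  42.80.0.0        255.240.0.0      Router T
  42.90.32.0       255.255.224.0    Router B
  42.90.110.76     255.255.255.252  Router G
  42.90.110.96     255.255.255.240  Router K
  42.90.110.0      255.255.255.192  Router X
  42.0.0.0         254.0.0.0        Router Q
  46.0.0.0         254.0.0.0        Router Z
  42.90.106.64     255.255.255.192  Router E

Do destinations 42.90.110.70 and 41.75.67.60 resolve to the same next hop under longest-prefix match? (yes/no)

no

42.90.110.70: longest match 42.90.64.0/18 -> Router C
41.75.67.60: longest match 40.0.0.0/6 -> Router H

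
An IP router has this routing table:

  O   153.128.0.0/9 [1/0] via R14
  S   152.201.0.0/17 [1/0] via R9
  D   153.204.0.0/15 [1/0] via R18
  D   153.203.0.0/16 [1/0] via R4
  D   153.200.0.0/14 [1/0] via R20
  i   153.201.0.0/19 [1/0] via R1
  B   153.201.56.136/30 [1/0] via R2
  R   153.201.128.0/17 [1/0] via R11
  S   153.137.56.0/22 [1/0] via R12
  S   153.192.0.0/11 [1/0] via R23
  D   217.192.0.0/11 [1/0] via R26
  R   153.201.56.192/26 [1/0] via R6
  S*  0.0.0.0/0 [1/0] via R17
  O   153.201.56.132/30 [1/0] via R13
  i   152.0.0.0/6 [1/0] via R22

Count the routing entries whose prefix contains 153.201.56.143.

Prefixes containing 153.201.56.143:
  0.0.0.0/0 (default, matches everything)
  152.0.0.0/6 (152.0.0.0 - 155.255.255.255)
  153.128.0.0/9 (153.128.0.0 - 153.255.255.255)
  153.192.0.0/11 (153.192.0.0 - 153.223.255.255)
  153.200.0.0/14 (153.200.0.0 - 153.203.255.255)
Total matching entries: 5.

5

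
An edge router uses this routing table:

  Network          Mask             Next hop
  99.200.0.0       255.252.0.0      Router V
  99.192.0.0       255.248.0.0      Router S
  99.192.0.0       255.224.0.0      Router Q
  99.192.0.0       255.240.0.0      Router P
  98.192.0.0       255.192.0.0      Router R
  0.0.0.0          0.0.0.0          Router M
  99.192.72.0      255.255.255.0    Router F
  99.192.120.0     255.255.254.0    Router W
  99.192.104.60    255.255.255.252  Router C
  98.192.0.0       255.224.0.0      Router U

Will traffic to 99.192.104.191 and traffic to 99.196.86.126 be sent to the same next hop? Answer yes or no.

yes

99.192.104.191: longest match 99.192.0.0/13 -> Router S
99.196.86.126: longest match 99.192.0.0/13 -> Router S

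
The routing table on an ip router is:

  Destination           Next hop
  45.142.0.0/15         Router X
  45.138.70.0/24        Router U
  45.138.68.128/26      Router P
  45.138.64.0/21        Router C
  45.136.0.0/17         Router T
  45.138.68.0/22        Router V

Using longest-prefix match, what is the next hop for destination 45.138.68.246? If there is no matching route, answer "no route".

Router V

Routes whose prefix contains 45.138.68.246:
  45.138.64.0/21 (45.138.64.0 - 45.138.71.255) -> Router C
  45.138.68.0/22 (45.138.68.0 - 45.138.71.255) -> Router V
More-specific entries that do NOT match:
  45.138.68.128/26 (45.138.68.128 - 45.138.68.191) does not contain 45.138.68.246
  45.138.70.0/24 (45.138.70.0 - 45.138.70.255) does not contain 45.138.68.246
Longest matching prefix is /22 -> next hop Router V.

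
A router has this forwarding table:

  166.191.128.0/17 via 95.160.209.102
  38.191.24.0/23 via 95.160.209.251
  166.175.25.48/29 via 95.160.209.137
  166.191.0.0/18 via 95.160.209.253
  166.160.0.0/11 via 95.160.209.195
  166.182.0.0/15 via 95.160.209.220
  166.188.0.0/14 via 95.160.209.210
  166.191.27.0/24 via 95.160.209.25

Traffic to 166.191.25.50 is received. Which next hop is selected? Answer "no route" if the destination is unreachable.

Routes whose prefix contains 166.191.25.50:
  166.160.0.0/11 (166.160.0.0 - 166.191.255.255) -> 95.160.209.195
  166.188.0.0/14 (166.188.0.0 - 166.191.255.255) -> 95.160.209.210
  166.191.0.0/18 (166.191.0.0 - 166.191.63.255) -> 95.160.209.253
More-specific entries that do NOT match:
  166.175.25.48/29 (166.175.25.48 - 166.175.25.55) does not contain 166.191.25.50
  166.191.27.0/24 (166.191.27.0 - 166.191.27.255) does not contain 166.191.25.50
  38.191.24.0/23 (38.191.24.0 - 38.191.25.255) does not contain 166.191.25.50
Longest matching prefix is /18 -> next hop 95.160.209.253.

95.160.209.253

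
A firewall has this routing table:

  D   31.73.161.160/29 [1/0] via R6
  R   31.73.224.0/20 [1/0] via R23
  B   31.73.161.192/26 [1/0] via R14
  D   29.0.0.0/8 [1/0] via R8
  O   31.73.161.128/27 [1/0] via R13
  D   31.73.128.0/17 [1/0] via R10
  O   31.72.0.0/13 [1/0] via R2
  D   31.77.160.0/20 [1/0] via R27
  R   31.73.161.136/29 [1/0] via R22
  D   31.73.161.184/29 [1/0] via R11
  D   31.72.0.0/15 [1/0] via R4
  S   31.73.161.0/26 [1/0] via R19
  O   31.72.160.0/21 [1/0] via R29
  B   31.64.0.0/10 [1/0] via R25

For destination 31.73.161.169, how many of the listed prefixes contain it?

4

Prefixes containing 31.73.161.169:
  31.64.0.0/10 (31.64.0.0 - 31.127.255.255)
  31.72.0.0/13 (31.72.0.0 - 31.79.255.255)
  31.72.0.0/15 (31.72.0.0 - 31.73.255.255)
  31.73.128.0/17 (31.73.128.0 - 31.73.255.255)
Total matching entries: 4.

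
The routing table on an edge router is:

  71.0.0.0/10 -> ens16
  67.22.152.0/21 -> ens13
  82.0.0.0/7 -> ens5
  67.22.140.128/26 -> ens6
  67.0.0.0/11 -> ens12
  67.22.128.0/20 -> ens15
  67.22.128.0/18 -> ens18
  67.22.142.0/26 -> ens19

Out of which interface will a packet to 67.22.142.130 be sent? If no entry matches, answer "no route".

ens15

Routes whose prefix contains 67.22.142.130:
  67.0.0.0/11 (67.0.0.0 - 67.31.255.255) -> ens12
  67.22.128.0/18 (67.22.128.0 - 67.22.191.255) -> ens18
  67.22.128.0/20 (67.22.128.0 - 67.22.143.255) -> ens15
More-specific entries that do NOT match:
  67.22.140.128/26 (67.22.140.128 - 67.22.140.191) does not contain 67.22.142.130
  67.22.142.0/26 (67.22.142.0 - 67.22.142.63) does not contain 67.22.142.130
  67.22.152.0/21 (67.22.152.0 - 67.22.159.255) does not contain 67.22.142.130
Longest matching prefix is /20 -> interface ens15.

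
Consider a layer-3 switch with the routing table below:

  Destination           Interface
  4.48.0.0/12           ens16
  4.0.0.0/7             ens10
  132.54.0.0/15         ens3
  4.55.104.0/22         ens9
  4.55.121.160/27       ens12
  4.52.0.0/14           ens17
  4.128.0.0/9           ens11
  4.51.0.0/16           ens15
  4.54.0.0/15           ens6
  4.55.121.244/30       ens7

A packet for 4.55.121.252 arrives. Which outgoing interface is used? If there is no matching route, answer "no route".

Routes whose prefix contains 4.55.121.252:
  4.0.0.0/7 (4.0.0.0 - 5.255.255.255) -> ens10
  4.48.0.0/12 (4.48.0.0 - 4.63.255.255) -> ens16
  4.52.0.0/14 (4.52.0.0 - 4.55.255.255) -> ens17
  4.54.0.0/15 (4.54.0.0 - 4.55.255.255) -> ens6
More-specific entries that do NOT match:
  4.55.121.244/30 (4.55.121.244 - 4.55.121.247) does not contain 4.55.121.252
  4.55.121.160/27 (4.55.121.160 - 4.55.121.191) does not contain 4.55.121.252
  4.55.104.0/22 (4.55.104.0 - 4.55.107.255) does not contain 4.55.121.252
  4.51.0.0/16 (4.51.0.0 - 4.51.255.255) does not contain 4.55.121.252
Longest matching prefix is /15 -> interface ens6.

ens6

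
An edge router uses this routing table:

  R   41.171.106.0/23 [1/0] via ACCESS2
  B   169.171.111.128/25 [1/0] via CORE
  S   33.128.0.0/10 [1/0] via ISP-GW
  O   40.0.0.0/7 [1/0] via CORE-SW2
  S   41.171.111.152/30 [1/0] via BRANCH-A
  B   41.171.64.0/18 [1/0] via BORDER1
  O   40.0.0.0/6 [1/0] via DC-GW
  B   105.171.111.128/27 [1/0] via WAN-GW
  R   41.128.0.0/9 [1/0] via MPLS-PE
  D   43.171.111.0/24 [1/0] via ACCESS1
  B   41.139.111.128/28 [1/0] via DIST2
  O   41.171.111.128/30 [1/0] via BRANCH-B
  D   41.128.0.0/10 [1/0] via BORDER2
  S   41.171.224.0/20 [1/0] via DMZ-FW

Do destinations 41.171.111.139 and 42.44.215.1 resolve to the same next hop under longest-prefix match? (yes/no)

no

41.171.111.139: longest match 41.171.64.0/18 -> BORDER1
42.44.215.1: longest match 40.0.0.0/6 -> DC-GW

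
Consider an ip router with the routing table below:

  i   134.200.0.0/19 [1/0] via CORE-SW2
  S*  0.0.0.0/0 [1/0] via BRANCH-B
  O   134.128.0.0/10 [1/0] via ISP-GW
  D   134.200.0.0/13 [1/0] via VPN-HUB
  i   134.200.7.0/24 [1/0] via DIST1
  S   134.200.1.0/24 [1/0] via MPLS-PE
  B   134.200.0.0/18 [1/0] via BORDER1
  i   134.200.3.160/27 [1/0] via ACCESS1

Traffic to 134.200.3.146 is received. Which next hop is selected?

Routes whose prefix contains 134.200.3.146:
  0.0.0.0/0 (default, matches everything) -> BRANCH-B
  134.200.0.0/13 (134.200.0.0 - 134.207.255.255) -> VPN-HUB
  134.200.0.0/18 (134.200.0.0 - 134.200.63.255) -> BORDER1
  134.200.0.0/19 (134.200.0.0 - 134.200.31.255) -> CORE-SW2
More-specific entries that do NOT match:
  134.200.3.160/27 (134.200.3.160 - 134.200.3.191) does not contain 134.200.3.146
  134.200.7.0/24 (134.200.7.0 - 134.200.7.255) does not contain 134.200.3.146
  134.200.1.0/24 (134.200.1.0 - 134.200.1.255) does not contain 134.200.3.146
Longest matching prefix is /19 -> next hop CORE-SW2.

CORE-SW2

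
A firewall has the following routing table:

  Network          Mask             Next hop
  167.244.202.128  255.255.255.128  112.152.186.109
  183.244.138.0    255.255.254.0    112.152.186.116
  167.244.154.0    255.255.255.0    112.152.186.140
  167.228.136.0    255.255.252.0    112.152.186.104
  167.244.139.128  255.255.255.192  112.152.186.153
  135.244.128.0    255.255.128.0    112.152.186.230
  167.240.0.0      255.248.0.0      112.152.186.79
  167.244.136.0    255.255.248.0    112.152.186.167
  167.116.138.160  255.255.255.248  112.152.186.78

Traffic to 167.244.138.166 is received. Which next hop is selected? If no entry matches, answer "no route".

Routes whose prefix contains 167.244.138.166:
  167.240.0.0/13 (167.240.0.0 - 167.247.255.255) -> 112.152.186.79
  167.244.136.0/21 (167.244.136.0 - 167.244.143.255) -> 112.152.186.167
More-specific entries that do NOT match:
  167.116.138.160/29 (167.116.138.160 - 167.116.138.167) does not contain 167.244.138.166
  167.244.139.128/26 (167.244.139.128 - 167.244.139.191) does not contain 167.244.138.166
  167.244.202.128/25 (167.244.202.128 - 167.244.202.255) does not contain 167.244.138.166
  167.244.154.0/24 (167.244.154.0 - 167.244.154.255) does not contain 167.244.138.166
  183.244.138.0/23 (183.244.138.0 - 183.244.139.255) does not contain 167.244.138.166
  167.228.136.0/22 (167.228.136.0 - 167.228.139.255) does not contain 167.244.138.166
Longest matching prefix is /21 -> next hop 112.152.186.167.

112.152.186.167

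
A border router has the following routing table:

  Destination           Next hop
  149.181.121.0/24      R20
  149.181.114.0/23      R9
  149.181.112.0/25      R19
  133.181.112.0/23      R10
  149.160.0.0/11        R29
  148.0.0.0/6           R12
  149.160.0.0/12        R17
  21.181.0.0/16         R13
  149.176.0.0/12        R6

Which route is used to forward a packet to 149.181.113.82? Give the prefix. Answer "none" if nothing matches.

149.176.0.0/12

Entries matching 149.181.113.82:
  148.0.0.0/6 (148.0.0.0 - 151.255.255.255)
  149.160.0.0/11 (149.160.0.0 - 149.191.255.255)
  149.176.0.0/12 (149.176.0.0 - 149.191.255.255)
Most specific is 149.176.0.0/12.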